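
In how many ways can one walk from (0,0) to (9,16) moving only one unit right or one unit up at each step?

2042975

Each path is a sequence of 25 steps with 9 rights: C(25,9) = 2042975.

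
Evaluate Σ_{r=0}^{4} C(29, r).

1 + 29 + 406 + 3654 + 23751 = 27841.

27841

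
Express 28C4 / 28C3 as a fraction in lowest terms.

25/4

C(n,k+1)/C(n,k) = (n−k)/(k+1) = (28−3)/(3+1) = 25/4.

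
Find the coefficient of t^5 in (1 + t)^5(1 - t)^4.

6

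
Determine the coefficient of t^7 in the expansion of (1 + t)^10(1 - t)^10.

Coefficient of t^7 = Σ_{j} C(10,j)·1^j·C(10,7-j)·(-1)^(7-j) for j from 0 to 7.
= (-120) + 2100 + (-11340) + 25200 + (-25200) + 11340 + (-2100) + 120 = 0.

0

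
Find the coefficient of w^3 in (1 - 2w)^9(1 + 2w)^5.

128

Coefficient of w^3 = Σ_{j} C(9,j)·(-2)^j·C(5,3-j)·2^(3-j) for j from 0 to 3.
= 80 + (-720) + 1440 + (-672) = 128.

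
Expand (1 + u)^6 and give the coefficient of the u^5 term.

The general term is C(6,j)·(1)^j·(u)^(6-j); the u^5 term has j = 1.
C(6,1) = 6.
Coefficient = C(6,1) = 6.

6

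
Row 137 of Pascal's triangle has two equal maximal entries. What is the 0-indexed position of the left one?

For odd n = 137, C(137,i) peaks at i = (n−1)/2 and (n+1)/2; the smaller is 68.

68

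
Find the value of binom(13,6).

1716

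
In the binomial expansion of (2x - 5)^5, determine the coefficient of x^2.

-5000

The general term is C(5,j)·(2x)^j·(-5)^(5-j); the x^2 term has j = 2.
C(5,2) = 10.
Coefficient = C(5,2) · 2^2 · (-5)^3 = 10 · 4 · (-125) = -5000.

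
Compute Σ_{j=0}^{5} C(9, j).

382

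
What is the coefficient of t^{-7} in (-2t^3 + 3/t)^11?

-1299078

General term: C(11,j)·(-2t^3)^j·(3/t)^(11-j), with t-exponent 3j − 1(11−j) = 4j − 11.
Set 4j − 11 = -7: j = 1.
C(11,1) = 11; (-2)^1 = -2; 3^10 = 59049.
Coefficient = 11 · (-2) · 59049 = -1299078.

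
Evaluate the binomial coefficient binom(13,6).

1716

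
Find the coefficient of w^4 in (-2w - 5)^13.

-22343750000

The general term is C(13,j)·(-2w)^j·(-5)^(13-j); the w^4 term has j = 4.
C(13,4) = 715.
Coefficient = C(13,4) · (-2)^4 · (-5)^9 = 715 · 16 · (-1953125) = -22343750000.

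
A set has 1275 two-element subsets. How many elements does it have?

51

n(n−1)/2 = 1275 ⇒ n(n−1) = 2550. Since 51·50 = 2550, n = 51.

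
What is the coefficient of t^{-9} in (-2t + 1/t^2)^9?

-672

General term: C(9,j)·(-2t)^j·(1/t^2)^(9-j), with t-exponent 1j − 2(9−j) = 3j − 18.
Set 3j − 18 = -9: j = 3.
C(9,3) = 84; (-2)^3 = -8; 1^6 = 1.
Coefficient = 84 · (-8) · 1 = -672.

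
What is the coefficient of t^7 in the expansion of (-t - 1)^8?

8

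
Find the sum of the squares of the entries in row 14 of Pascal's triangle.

Σ C(14,k)² is the coefficient of x^14 in (1+x)^14(1+x)^14 = (1+x)^28, i.e. C(28,14) = 40116600.

40116600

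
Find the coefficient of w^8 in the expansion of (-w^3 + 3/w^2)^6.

135

General term: C(6,j)·(-w^3)^j·(3/w^2)^(6-j), with w-exponent 3j − 2(6−j) = 5j − 12.
Set 5j − 12 = 8: j = 4.
C(6,4) = 15; (-1)^4 = 1; 3^2 = 9.
Coefficient = 15 · 1 · 9 = 135.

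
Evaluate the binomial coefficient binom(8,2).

28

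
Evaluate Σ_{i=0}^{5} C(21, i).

27896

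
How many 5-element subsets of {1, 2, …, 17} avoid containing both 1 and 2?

All 5-subsets: C(17,5) = 6188. Those containing both fixed elements: C(15,3) = 455.
6188 − 455 = 5733.

5733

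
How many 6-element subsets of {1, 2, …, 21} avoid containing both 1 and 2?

50388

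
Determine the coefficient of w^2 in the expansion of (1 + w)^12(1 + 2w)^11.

Coefficient of w^2 = Σ_{j} C(12,j)·1^j·C(11,2-j)·2^(2-j) for j from 0 to 2.
= 220 + 264 + 66 = 550.

550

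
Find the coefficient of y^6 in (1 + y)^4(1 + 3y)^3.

135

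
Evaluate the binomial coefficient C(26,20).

230230

C(26,20) = C(26,6) by symmetry.
C(26,6) = (26·25·24·23·22·21) / 6! = 165765600 / 720 = 230230.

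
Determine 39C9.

211915132

C(39,9) = (39·38·37·36·35·34·33·32·31) / 9! = 76899763100160 / 362880 = 211915132.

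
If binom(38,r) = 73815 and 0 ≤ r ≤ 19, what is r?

4

C(38,r) increases on 0 ≤ r ≤ 19. C(38,3) = 8436 and C(38,4) = 73815, so r = 4.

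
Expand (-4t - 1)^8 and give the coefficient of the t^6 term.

The general term is C(8,j)·(-4t)^j·(-1)^(8-j); the t^6 term has j = 6.
C(8,6) = 28.
Coefficient = C(8,6) · (-4)^6 = 28 · 4096 = 114688.

114688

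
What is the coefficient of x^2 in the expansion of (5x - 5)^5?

The general term is C(5,j)·(5x)^j·(-5)^(5-j); the x^2 term has j = 2.
C(5,2) = 10.
Coefficient = C(5,2) · 5^2 · (-5)^3 = 10 · 25 · (-125) = -31250.

-31250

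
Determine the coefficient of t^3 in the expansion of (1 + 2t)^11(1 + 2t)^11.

(1 + 2t)^11(1 + 2t)^11 = (1 + 2t)^22, so the coefficient of t^3 is C(22,3)·2^3 = 1540·8 = 12320.

12320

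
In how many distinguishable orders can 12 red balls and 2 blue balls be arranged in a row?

Choose positions for the red balls: C(14,12) = 91.

91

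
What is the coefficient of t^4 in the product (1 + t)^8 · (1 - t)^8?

28

Coefficient of t^4 = Σ_{j} C(8,j)·1^j·C(8,4-j)·(-1)^(4-j) for j from 0 to 4.
= 70 + (-448) + 784 + (-448) + 70 = 28.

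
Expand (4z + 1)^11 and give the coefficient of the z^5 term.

473088

The general term is C(11,j)·(4z)^j·(1)^(11-j); the z^5 term has j = 5.
C(11,5) = 462.
Coefficient = C(11,5) · 4^5 = 462 · 1024 = 473088.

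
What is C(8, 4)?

70

C(8,4) = (8·7·6·5) / 4! = 1680 / 24 = 70.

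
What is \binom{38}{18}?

33578000610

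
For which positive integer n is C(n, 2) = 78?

13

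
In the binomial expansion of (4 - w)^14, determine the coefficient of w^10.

256256

The general term is C(14,j)·(4)^j·(-w)^(14-j); the w^10 term has j = 4.
C(14,4) = 1001.
Coefficient = C(14,4) · 4^4 = 1001 · 256 = 256256.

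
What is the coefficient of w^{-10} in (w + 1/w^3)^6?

General term: C(6,j)·(w)^j·(1/w^3)^(6-j), with w-exponent 1j − 3(6−j) = 4j − 18.
Set 4j − 18 = -10: j = 2.
C(6,2) = 15; 1^2 = 1; 1^4 = 1.
Coefficient = 15 · 1 · 1 = 15.

15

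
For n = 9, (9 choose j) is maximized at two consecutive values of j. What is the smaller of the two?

For odd n = 9, C(9,j) peaks at j = (n−1)/2 and (n+1)/2; the smaller is 4.

4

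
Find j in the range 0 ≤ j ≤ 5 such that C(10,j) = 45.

C(10,j) increases on 0 ≤ j ≤ 5. C(10,1) = 10 and C(10,2) = 45, so j = 2.

2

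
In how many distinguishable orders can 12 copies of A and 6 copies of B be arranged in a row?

18564

Choose positions for the A's: C(18,12) = 18564.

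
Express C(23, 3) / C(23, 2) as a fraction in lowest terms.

7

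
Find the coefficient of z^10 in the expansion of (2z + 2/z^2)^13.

General term: C(13,j)·(2z)^j·(2/z^2)^(13-j), with z-exponent 1j − 2(13−j) = 3j − 26.
Set 3j − 26 = 10: j = 12.
C(13,12) = 13; 2^12 = 4096; 2^1 = 2.
Coefficient = 13 · 4096 · 2 = 106496.

106496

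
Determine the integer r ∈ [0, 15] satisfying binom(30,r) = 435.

C(30,r) increases on 0 ≤ r ≤ 15. C(30,1) = 30 and C(30,2) = 435, so r = 2.

2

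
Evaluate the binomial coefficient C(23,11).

C(23,11) = (23·22·21·20·19·18·17·16·15·14·13) / 11! = 53970627110400 / 39916800 = 1352078.

1352078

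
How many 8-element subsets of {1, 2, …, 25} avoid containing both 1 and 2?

980628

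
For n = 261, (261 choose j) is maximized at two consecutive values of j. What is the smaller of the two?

130

For odd n = 261, C(261,j) peaks at j = (n−1)/2 and (n+1)/2; the smaller is 130.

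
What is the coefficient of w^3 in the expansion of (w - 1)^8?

-56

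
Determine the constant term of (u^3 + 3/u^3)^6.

540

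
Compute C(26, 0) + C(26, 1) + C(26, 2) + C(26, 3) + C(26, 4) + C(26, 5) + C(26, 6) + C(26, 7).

1 + 26 + 325 + 2600 + 14950 + 65780 + 230230 + 657800 = 971712.

971712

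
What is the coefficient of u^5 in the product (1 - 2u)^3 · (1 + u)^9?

90

Coefficient of u^5 = Σ_{j} C(3,j)·(-2)^j·C(9,5-j)·1^(5-j) for j from 0 to 3.
= 126 + (-756) + 1008 + (-288) = 90.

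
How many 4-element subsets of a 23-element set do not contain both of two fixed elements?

All 4-subsets: C(23,4) = 8855. Those containing both fixed elements: C(21,2) = 210.
8855 − 210 = 8645.

8645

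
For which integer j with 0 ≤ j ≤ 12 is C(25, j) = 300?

2

C(25,j) increases on 0 ≤ j ≤ 12. C(25,1) = 25 and C(25,2) = 300, so j = 2.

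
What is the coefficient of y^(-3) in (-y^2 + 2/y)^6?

-192

General term: C(6,j)·(-y^2)^j·(2/y)^(6-j), with y-exponent 2j − 1(6−j) = 3j − 6.
Set 3j − 6 = -3: j = 1.
C(6,1) = 6; (-1)^1 = -1; 2^5 = 32.
Coefficient = 6 · (-1) · 32 = -192.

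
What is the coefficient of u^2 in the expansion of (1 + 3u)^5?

90

The general term is C(5,j)·(1)^j·(3u)^(5-j); the u^2 term has j = 3.
C(5,3) = 10.
Coefficient = C(5,3) · 3^2 = 10 · 9 = 90.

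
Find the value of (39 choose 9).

211915132

C(39,9) = (39·38·37·36·35·34·33·32·31) / 9! = 76899763100160 / 362880 = 211915132.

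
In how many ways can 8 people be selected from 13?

1287

This is C(13,8) = 1287.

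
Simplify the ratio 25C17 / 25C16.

9/17

C(n,k+1)/C(n,k) = (n−k)/(k+1) = (25−16)/(16+1) = 9/17.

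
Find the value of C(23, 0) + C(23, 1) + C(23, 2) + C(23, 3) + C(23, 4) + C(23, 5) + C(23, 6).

145499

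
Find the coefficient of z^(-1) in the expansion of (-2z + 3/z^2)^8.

-48384

General term: C(8,j)·(-2z)^j·(3/z^2)^(8-j), with z-exponent 1j − 2(8−j) = 3j − 16.
Set 3j − 16 = -1: j = 5.
C(8,5) = 56; (-2)^5 = -32; 3^3 = 27.
Coefficient = 56 · (-32) · 27 = -48384.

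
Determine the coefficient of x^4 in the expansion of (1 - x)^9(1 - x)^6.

1365

Coefficient of x^4 = Σ_{j} C(9,j)·(-1)^j·C(6,4-j)·(-1)^(4-j) for j from 0 to 4.
= 15 + 180 + 540 + 504 + 126 = 1365.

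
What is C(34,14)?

C(34,14) = (34·33·32·31·30·29·28·27·26·25·24·23·22·21) / 14! = 121350057687226368000 / 87178291200 = 1391975640.

1391975640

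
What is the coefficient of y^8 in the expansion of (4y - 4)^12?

8304721920

The general term is C(12,j)·(4y)^j·(-4)^(12-j); the y^8 term has j = 8.
C(12,8) = 495.
Coefficient = C(12,8) · 4^8 · (-4)^4 = 495 · 65536 · 256 = 8304721920.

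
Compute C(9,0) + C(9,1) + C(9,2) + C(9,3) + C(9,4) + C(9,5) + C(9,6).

1 + 9 + 36 + 84 + 126 + 126 + 84 = 466.

466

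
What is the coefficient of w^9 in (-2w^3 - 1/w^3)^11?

-42240

General term: C(11,j)·(-2w^3)^j·(-1/w^3)^(11-j), with w-exponent 3j − 3(11−j) = 6j − 33.
Set 6j − 33 = 9: j = 7.
C(11,7) = 330; (-2)^7 = -128; (-1)^4 = 1.
Coefficient = 330 · (-128) · 1 = -42240.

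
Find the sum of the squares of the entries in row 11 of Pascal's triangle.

705432

By Vandermonde's identity, Σ C(11,j)² = C(22,11) = 705432.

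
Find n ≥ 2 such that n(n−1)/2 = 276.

n(n−1)/2 = 276 ⇒ n(n−1) = 552. Since 24·23 = 552, n = 24.

24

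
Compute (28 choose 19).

C(28,19) = C(28,9) by symmetry.
C(28,9) = (28·27·26·25·24·23·22·21·20) / 9! = 2506375872000 / 362880 = 6906900.

6906900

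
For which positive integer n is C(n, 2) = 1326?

52

n(n−1)/2 = 1326 ⇒ n(n−1) = 2652. Since 52·51 = 2652, n = 52.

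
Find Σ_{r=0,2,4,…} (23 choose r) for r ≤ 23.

4194304

Even-r terms of row 23 sum to 2^22 = 4194304.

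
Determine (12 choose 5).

C(12,5) = (12·11·10·9·8) / 5! = 95040 / 120 = 792.

792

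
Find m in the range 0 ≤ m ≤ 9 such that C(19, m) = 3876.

4

C(19,m) increases on 0 ≤ m ≤ 9. C(19,3) = 969 and C(19,4) = 3876, so m = 4.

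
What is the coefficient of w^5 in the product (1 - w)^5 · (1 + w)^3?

-6

Coefficient of w^5 = Σ_{j} C(5,j)·(-1)^j·C(3,5-j)·1^(5-j) for j from 2 to 5.
= 10 + (-30) + 15 + (-1) = -6.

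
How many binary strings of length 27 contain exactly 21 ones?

Choose the 21 positions: C(27,21) = 296010.

296010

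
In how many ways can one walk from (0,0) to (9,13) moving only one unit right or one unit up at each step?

497420

Each path is a sequence of 22 steps with 9 rights: C(22,9) = 497420.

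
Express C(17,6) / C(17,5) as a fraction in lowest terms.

2

C(n,k+1)/C(n,k) = (n−k)/(k+1) = (17−5)/(5+1) = 12/6 = 2.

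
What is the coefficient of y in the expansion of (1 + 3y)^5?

15

The general term is C(5,j)·(1)^j·(3y)^(5-j); the y^1 term has j = 4.
C(5,4) = 5.
Coefficient = C(5,4) · 3^1 = 5 · 3 = 15.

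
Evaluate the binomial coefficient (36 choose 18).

9075135300

C(36,18) = (36·35·34·33·32·31·30·29·28·27·26·25·24·23·22·21·20·19) / 18! = 58102407620643984998400000 / 6402373705728000 = 9075135300.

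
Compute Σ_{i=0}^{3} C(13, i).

378

1 + 13 + 78 + 286 = 378.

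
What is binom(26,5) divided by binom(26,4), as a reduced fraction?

22/5

C(n,k+1)/C(n,k) = (n−k)/(k+1) = (26−4)/(4+1) = 22/5.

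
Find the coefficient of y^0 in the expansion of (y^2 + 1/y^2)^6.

20

General term: C(6,j)·(y^2)^j·(1/y^2)^(6-j), with y-exponent 2j − 2(6−j) = 4j − 12.
Set 4j − 12 = 0: j = 3.
C(6,3) = 20; 1^3 = 1; 1^3 = 1.
Coefficient = 20 · 1 · 1 = 20.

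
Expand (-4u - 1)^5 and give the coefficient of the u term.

The general term is C(5,j)·(-4u)^j·(-1)^(5-j); the u^1 term has j = 1.
C(5,1) = 5.
Coefficient = C(5,1) · (-4)^1 = 5 · (-4) = -20.

-20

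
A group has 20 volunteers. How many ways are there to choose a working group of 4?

4845

This is C(20,4) = 4845.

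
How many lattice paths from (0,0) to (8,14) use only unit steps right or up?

319770

Each path is a sequence of 22 steps with 8 rights: C(22,8) = 319770.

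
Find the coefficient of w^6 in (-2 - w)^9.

-672

The general term is C(9,j)·(-2)^j·(-w)^(9-j); the w^6 term has j = 3.
C(9,3) = 84.
Coefficient = C(9,3) · (-2)^3 = 84 · (-8) = -672.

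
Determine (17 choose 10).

19448

C(17,10) = C(17,7) by symmetry.
C(17,7) = (17·16·15·14·13·12·11) / 7! = 98017920 / 5040 = 19448.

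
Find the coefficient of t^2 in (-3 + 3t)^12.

35075106

The general term is C(12,j)·(-3)^j·(3t)^(12-j); the t^2 term has j = 10.
C(12,10) = 66.
Coefficient = C(12,10) · (-3)^10 · 3^2 = 66 · 59049 · 9 = 35075106.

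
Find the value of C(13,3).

286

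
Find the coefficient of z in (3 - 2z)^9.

-118098

The general term is C(9,j)·(3)^j·(-2z)^(9-j); the z^1 term has j = 8.
C(9,8) = 9.
Coefficient = C(9,8) · 3^8 · (-2)^1 = 9 · 6561 · (-2) = -118098.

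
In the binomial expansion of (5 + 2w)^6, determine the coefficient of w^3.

The general term is C(6,j)·(5)^j·(2w)^(6-j); the w^3 term has j = 3.
C(6,3) = 20.
Coefficient = C(6,3) · 5^3 · 2^3 = 20 · 125 · 8 = 20000.

20000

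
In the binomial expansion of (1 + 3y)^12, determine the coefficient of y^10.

3897234

The general term is C(12,j)·(1)^j·(3y)^(12-j); the y^10 term has j = 2.
C(12,2) = 66.
Coefficient = C(12,2) · 3^10 = 66 · 59049 = 3897234.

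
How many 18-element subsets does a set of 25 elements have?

C(25,18) = C(25,7) by symmetry.
C(25,7) = (25·24·23·22·21·20·19) / 7! = 2422728000 / 5040 = 480700.

480700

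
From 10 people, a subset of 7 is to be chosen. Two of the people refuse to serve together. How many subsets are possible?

64

All 7-subsets: C(10,7) = 120. Those containing both fixed elements: C(8,5) = 56.
120 − 56 = 64.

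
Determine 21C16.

C(21,16) = C(21,5) by symmetry.
C(21,5) = (21·20·19·18·17) / 5! = 2441880 / 120 = 20349.

20349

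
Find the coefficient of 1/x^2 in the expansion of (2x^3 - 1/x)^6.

-12

General term: C(6,j)·(2x^3)^j·(-1/x)^(6-j), with x-exponent 3j − 1(6−j) = 4j − 6.
Set 4j − 6 = -2: j = 1.
C(6,1) = 6; 2^1 = 2; (-1)^5 = -1.
Coefficient = 6 · 2 · (-1) = -12.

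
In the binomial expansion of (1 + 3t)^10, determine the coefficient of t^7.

The general term is C(10,j)·(1)^j·(3t)^(10-j); the t^7 term has j = 3.
C(10,3) = 120.
Coefficient = C(10,3) · 3^7 = 120 · 2187 = 262440.

262440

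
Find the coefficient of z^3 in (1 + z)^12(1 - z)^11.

-11

Coefficient of z^3 = Σ_{j} C(12,j)·1^j·C(11,3-j)·(-1)^(3-j) for j from 0 to 3.
= (-165) + 660 + (-726) + 220 = -11.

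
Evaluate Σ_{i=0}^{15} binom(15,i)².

155117520

Σ C(15,i)² is the coefficient of x^15 in (1+x)^15(1+x)^15 = (1+x)^30, i.e. C(30,15) = 155117520.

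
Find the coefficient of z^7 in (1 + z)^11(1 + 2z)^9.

915078

Coefficient of z^7 = Σ_{j} C(11,j)·1^j·C(9,7-j)·2^(7-j) for j from 0 to 7.
= 4608 + 59136 + 221760 + 332640 + 221760 + 66528 + 8316 + 330 = 915078.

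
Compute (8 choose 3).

56

C(8,3) = (8·7·6) / 3! = 336 / 6 = 56.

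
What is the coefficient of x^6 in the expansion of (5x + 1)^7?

The general term is C(7,j)·(5x)^j·(1)^(7-j); the x^6 term has j = 6.
C(7,6) = 7.
Coefficient = C(7,6) · 5^6 = 7 · 15625 = 109375.

109375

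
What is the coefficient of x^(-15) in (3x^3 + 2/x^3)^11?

1140480

General term: C(11,j)·(3x^3)^j·(2/x^3)^(11-j), with x-exponent 3j − 3(11−j) = 6j − 33.
Set 6j − 33 = -15: j = 3.
C(11,3) = 165; 3^3 = 27; 2^8 = 256.
Coefficient = 165 · 27 · 256 = 1140480.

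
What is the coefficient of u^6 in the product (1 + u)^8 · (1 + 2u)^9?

142828

Coefficient of u^6 = Σ_{j} C(8,j)·1^j·C(9,6-j)·2^(6-j) for j from 0 to 6.
= 5376 + 32256 + 56448 + 37632 + 10080 + 1008 + 28 = 142828.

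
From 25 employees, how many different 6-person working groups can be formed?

This is C(25,6) = 177100.

177100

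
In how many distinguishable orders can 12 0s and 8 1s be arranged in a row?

125970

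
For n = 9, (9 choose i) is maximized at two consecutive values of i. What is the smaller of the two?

For odd n = 9, C(9,i) peaks at i = (n−1)/2 and (n+1)/2; the smaller is 4.

4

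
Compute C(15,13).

105

C(15,13) = C(15,2) by symmetry.
C(15,2) = (15·14) / 2! = 210 / 2 = 105.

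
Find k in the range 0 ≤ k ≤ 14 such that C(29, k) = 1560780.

C(29,k) increases on 0 ≤ k ≤ 14. C(29,6) = 475020 and C(29,7) = 1560780, so k = 7.

7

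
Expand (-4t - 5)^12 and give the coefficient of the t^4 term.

49500000000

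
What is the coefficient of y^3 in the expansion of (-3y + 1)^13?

The general term is C(13,j)·(-3y)^j·(1)^(13-j); the y^3 term has j = 3.
C(13,3) = 286.
Coefficient = C(13,3) · (-3)^3 = 286 · (-27) = -7722.

-7722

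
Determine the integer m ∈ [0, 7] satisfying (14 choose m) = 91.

2

C(14,m) increases on 0 ≤ m ≤ 7. C(14,1) = 14 and C(14,2) = 91, so m = 2.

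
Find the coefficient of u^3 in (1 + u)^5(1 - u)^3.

Coefficient of u^3 = Σ_{j} C(5,j)·1^j·C(3,3-j)·(-1)^(3-j) for j from 0 to 3.
= (-1) + 15 + (-30) + 10 = -6.

-6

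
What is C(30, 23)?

2035800

C(30,23) = C(30,7) by symmetry.
C(30,7) = (30·29·28·27·26·25·24) / 7! = 10260432000 / 5040 = 2035800.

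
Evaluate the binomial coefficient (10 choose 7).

120

C(10,7) = C(10,3) by symmetry.
C(10,3) = (10·9·8) / 3! = 720 / 6 = 120.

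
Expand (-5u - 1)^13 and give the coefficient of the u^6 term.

The general term is C(13,j)·(-5u)^j·(-1)^(13-j); the u^6 term has j = 6.
C(13,6) = 1716.
Coefficient = C(13,6) · (-5)^6 · (-1)^7 = 1716 · 15625 · (-1) = -26812500.

-26812500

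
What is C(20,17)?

1140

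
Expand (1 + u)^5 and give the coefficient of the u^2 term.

The general term is C(5,j)·(1)^j·(u)^(5-j); the u^2 term has j = 3.
C(5,3) = 10.
Coefficient = C(5,3) = 10.

10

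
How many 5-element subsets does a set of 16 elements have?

4368

C(16,5) = (16·15·14·13·12) / 5! = 524160 / 120 = 4368.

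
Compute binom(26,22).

14950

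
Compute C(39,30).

211915132

C(39,30) = C(39,9) by symmetry.
C(39,9) = (39·38·37·36·35·34·33·32·31) / 9! = 76899763100160 / 362880 = 211915132.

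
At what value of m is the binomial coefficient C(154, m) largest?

77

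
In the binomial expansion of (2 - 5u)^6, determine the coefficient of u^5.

-37500

The general term is C(6,j)·(2)^j·(-5u)^(6-j); the u^5 term has j = 1.
C(6,1) = 6.
Coefficient = C(6,1) · 2^1 · (-5)^5 = 6 · 2 · (-3125) = -37500.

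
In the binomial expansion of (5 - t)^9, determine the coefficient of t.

-3515625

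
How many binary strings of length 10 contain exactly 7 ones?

Choose the 7 positions: C(10,7) = 120.

120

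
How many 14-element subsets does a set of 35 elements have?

2319959400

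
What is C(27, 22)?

C(27,22) = C(27,5) by symmetry.
C(27,5) = (27·26·25·24·23) / 5! = 9687600 / 120 = 80730.

80730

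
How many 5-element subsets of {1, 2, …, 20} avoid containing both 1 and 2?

14688

All 5-subsets: C(20,5) = 15504. Those containing both fixed elements: C(18,3) = 816.
15504 − 816 = 14688.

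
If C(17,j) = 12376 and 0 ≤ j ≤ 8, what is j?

6

C(17,j) increases on 0 ≤ j ≤ 8. C(17,5) = 6188 and C(17,6) = 12376, so j = 6.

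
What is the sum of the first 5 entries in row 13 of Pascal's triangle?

1 + 13 + 78 + 286 + 715 = 1093.

1093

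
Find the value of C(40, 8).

76904685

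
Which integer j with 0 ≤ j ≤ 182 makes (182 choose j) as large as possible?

C(182,j) is maximized at j = 182/2 = 91.

91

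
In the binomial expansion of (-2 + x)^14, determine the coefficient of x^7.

The general term is C(14,j)·(-2)^j·(x)^(14-j); the x^7 term has j = 7.
C(14,7) = 3432.
Coefficient = C(14,7) · (-2)^7 = 3432 · (-128) = -439296.

-439296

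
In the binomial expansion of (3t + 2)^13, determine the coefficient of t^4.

29652480

The general term is C(13,j)·(3t)^j·(2)^(13-j); the t^4 term has j = 4.
C(13,4) = 715.
Coefficient = C(13,4) · 3^4 · 2^9 = 715 · 81 · 512 = 29652480.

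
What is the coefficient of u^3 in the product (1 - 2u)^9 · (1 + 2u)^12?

-208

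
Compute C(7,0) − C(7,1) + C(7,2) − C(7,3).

-20

The partial alternating sum Σ_{k=0}^{3} (−1)^k C(7,k) = (−1)^3 C(6,3) = -20.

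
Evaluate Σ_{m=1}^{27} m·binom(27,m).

1811939328

Since m·C(27,m) = 27·C(26,m−1), the sum is 27·2^26 = 27·67108864 = 1811939328.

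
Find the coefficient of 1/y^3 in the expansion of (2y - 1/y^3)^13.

General term: C(13,j)·(2y)^j·(-1/y^3)^(13-j), with y-exponent 1j − 3(13−j) = 4j − 39.
Set 4j − 39 = -3: j = 9.
C(13,9) = 715; 2^9 = 512; (-1)^4 = 1.
Coefficient = 715 · 512 · 1 = 366080.

366080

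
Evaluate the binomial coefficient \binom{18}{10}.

C(18,10) = C(18,8) by symmetry.
C(18,8) = (18·17·16·15·14·13·12·11) / 8! = 1764322560 / 40320 = 43758.

43758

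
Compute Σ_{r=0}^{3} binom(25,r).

2626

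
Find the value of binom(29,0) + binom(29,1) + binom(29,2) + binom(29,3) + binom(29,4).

27841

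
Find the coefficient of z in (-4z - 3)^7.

-20412

The general term is C(7,j)·(-4z)^j·(-3)^(7-j); the z^1 term has j = 1.
C(7,1) = 7.
Coefficient = C(7,1) · (-4)^1 · (-3)^6 = 7 · (-4) · 729 = -20412.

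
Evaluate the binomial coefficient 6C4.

15

C(6,4) = C(6,2) by symmetry.
C(6,2) = (6·5) / 2! = 30 / 2 = 15.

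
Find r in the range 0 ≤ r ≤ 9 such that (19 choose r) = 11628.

C(19,r) increases on 0 ≤ r ≤ 9. C(19,4) = 3876 and C(19,5) = 11628, so r = 5.

5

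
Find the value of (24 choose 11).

2496144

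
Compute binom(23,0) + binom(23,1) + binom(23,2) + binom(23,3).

2048

1 + 23 + 253 + 1771 = 2048.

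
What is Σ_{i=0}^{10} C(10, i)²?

By Vandermonde's identity, Σ C(10,i)² = C(20,10) = 184756.

184756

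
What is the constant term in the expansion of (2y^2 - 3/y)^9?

489888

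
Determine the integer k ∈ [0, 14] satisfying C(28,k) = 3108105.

8

C(28,k) increases on 0 ≤ k ≤ 14. C(28,7) = 1184040 and C(28,8) = 3108105, so k = 8.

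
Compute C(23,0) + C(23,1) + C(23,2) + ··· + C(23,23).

8388608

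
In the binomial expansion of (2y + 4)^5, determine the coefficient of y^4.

320

The general term is C(5,j)·(2y)^j·(4)^(5-j); the y^4 term has j = 4.
C(5,4) = 5.
Coefficient = C(5,4) · 2^4 · 4^1 = 5 · 16 · 4 = 320.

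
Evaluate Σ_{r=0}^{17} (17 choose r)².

By Vandermonde's identity, Σ C(17,r)² = C(34,17) = 2333606220.

2333606220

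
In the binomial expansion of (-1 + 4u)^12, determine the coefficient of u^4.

The general term is C(12,j)·(-1)^j·(4u)^(12-j); the u^4 term has j = 8.
C(12,8) = 495.
Coefficient = C(12,8) · 4^4 = 495 · 256 = 126720.

126720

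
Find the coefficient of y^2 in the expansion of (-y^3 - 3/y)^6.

1215

General term: C(6,j)·(-y^3)^j·(-3/y)^(6-j), with y-exponent 3j − 1(6−j) = 4j − 6.
Set 4j − 6 = 2: j = 2.
C(6,2) = 15; (-1)^2 = 1; (-3)^4 = 81.
Coefficient = 15 · 1 · 81 = 1215.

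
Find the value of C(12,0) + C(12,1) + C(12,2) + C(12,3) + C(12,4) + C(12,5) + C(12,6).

2510

1 + 12 + 66 + 220 + 495 + 792 + 924 = 2510.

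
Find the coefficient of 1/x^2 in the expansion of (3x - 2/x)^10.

1088640

General term: C(10,j)·(3x)^j·(-2/x)^(10-j), with x-exponent 1j − 1(10−j) = 2j − 10.
Set 2j − 10 = -2: j = 4.
C(10,4) = 210; 3^4 = 81; (-2)^6 = 64.
Coefficient = 210 · 81 · 64 = 1088640.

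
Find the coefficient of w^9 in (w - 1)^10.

The general term is C(10,j)·(w)^j·(-1)^(10-j); the w^9 term has j = 9.
C(10,9) = 10.
Coefficient = C(10,9) · (-1)^1 = 10 · (-1) = -10.

-10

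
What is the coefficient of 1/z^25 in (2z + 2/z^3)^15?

98402304

General term: C(15,j)·(2z)^j·(2/z^3)^(15-j), with z-exponent 1j − 3(15−j) = 4j − 45.
Set 4j − 45 = -25: j = 5.
C(15,5) = 3003; 2^5 = 32; 2^10 = 1024.
Coefficient = 3003 · 32 · 1024 = 98402304.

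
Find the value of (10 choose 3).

120

C(10,3) = (10·9·8) / 3! = 720 / 6 = 120.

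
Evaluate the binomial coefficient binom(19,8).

75582

C(19,8) = (19·18·17·16·15·14·13·12) / 8! = 3047466240 / 40320 = 75582.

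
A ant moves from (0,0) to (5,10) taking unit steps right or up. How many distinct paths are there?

Each path is a sequence of 15 steps with 5 rights: C(15,5) = 3003.

3003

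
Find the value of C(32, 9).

28048800

C(32,9) = (32·31·30·29·28·27·26·25·24) / 9! = 10178348544000 / 362880 = 28048800.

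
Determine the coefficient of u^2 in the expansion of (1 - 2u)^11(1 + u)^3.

Coefficient of u^2 = Σ_{j} C(11,j)·(-2)^j·C(3,2-j)·1^(2-j) for j from 0 to 2.
= 3 + (-66) + 220 = 157.

157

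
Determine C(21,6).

C(21,6) = (21·20·19·18·17·16) / 6! = 39070080 / 720 = 54264.

54264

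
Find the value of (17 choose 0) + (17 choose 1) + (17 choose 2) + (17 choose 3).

1 + 17 + 136 + 680 = 834.

834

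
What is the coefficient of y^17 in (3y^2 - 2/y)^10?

-393660

General term: C(10,j)·(3y^2)^j·(-2/y)^(10-j), with y-exponent 2j − 1(10−j) = 3j − 10.
Set 3j − 10 = 17: j = 9.
C(10,9) = 10; 3^9 = 19683; (-2)^1 = -2.
Coefficient = 10 · 19683 · (-2) = -393660.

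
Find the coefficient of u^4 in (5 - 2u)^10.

The general term is C(10,j)·(5)^j·(-2u)^(10-j); the u^4 term has j = 6.
C(10,6) = 210.
Coefficient = C(10,6) · 5^6 · (-2)^4 = 210 · 15625 · 16 = 52500000.

52500000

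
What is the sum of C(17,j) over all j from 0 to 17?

Setting x = 1 in (1+x)^17 gives Σ C(17,j) = 2^17 = 131072.

131072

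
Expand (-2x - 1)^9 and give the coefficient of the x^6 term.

The general term is C(9,j)·(-2x)^j·(-1)^(9-j); the x^6 term has j = 6.
C(9,6) = 84.
Coefficient = C(9,6) · (-2)^6 · (-1)^3 = 84 · 64 · (-1) = -5376.

-5376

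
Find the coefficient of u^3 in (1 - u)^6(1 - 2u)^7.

-1014

Coefficient of u^3 = Σ_{j} C(6,j)·(-1)^j·C(7,3-j)·(-2)^(3-j) for j from 0 to 3.
= (-280) + (-504) + (-210) + (-20) = -1014.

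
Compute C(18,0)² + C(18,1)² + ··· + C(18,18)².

9075135300

Σ C(18,i)² is the coefficient of x^18 in (1+x)^18(1+x)^18 = (1+x)^36, i.e. C(36,18) = 9075135300.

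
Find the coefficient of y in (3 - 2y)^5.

-810

The general term is C(5,j)·(3)^j·(-2y)^(5-j); the y^1 term has j = 4.
C(5,4) = 5.
Coefficient = C(5,4) · 3^4 · (-2)^1 = 5 · 81 · (-2) = -810.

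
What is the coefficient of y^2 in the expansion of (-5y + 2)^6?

The general term is C(6,j)·(-5y)^j·(2)^(6-j); the y^2 term has j = 2.
C(6,2) = 15.
Coefficient = C(6,2) · (-5)^2 · 2^4 = 15 · 25 · 16 = 6000.

6000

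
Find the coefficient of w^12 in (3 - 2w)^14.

3354624

The general term is C(14,j)·(3)^j·(-2w)^(14-j); the w^12 term has j = 2.
C(14,2) = 91.
Coefficient = C(14,2) · 3^2 · (-2)^12 = 91 · 9 · 4096 = 3354624.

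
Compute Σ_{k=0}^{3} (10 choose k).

1 + 10 + 45 + 120 = 176.

176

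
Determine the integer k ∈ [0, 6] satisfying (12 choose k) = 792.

C(12,k) increases on 0 ≤ k ≤ 6. C(12,4) = 495 and C(12,5) = 792, so k = 5.

5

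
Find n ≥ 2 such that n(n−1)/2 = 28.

8

n(n−1)/2 = 28 ⇒ n(n−1) = 56. Since 8·7 = 56, n = 8.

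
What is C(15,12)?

C(15,12) = C(15,3) by symmetry.
C(15,3) = (15·14·13) / 3! = 2730 / 6 = 455.

455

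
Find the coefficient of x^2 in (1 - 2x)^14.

364

The general term is C(14,j)·(1)^j·(-2x)^(14-j); the x^2 term has j = 12.
C(14,12) = 91.
Coefficient = C(14,12) · (-2)^2 = 91 · 4 = 364.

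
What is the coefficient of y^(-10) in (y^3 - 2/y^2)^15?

-2795520

General term: C(15,j)·(y^3)^j·(-2/y^2)^(15-j), with y-exponent 3j − 2(15−j) = 5j − 30.
Set 5j − 30 = -10: j = 4.
C(15,4) = 1365; 1^4 = 1; (-2)^11 = -2048.
Coefficient = 1365 · 1 · (-2048) = -2795520.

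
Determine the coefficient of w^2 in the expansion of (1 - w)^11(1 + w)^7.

-1

Coefficient of w^2 = Σ_{j} C(11,j)·(-1)^j·C(7,2-j)·1^(2-j) for j from 0 to 2.
= 21 + (-77) + 55 = -1.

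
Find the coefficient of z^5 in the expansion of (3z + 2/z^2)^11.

General term: C(11,j)·(3z)^j·(2/z^2)^(11-j), with z-exponent 1j − 2(11−j) = 3j − 22.
Set 3j − 22 = 5: j = 9.
C(11,9) = 55; 3^9 = 19683; 2^2 = 4.
Coefficient = 55 · 19683 · 4 = 4330260.

4330260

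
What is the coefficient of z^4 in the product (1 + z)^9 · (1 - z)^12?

9

Coefficient of z^4 = Σ_{j} C(9,j)·1^j·C(12,4-j)·(-1)^(4-j) for j from 0 to 4.
= 495 + (-1980) + 2376 + (-1008) + 126 = 9.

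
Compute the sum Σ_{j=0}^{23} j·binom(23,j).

96468992

Differentiating (1+x)^23 and setting x=1: Σ j·C(23,j) = 23·2^22 = 96468992.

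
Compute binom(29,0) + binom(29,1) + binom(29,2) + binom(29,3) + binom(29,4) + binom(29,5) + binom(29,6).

621616

1 + 29 + 406 + 3654 + 23751 + 118755 + 475020 = 621616.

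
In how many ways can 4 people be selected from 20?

4845

This is C(20,4) = 4845.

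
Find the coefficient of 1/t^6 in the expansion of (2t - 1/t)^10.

180

General term: C(10,j)·(2t)^j·(-1/t)^(10-j), with t-exponent 1j − 1(10−j) = 2j − 10.
Set 2j − 10 = -6: j = 2.
C(10,2) = 45; 2^2 = 4; (-1)^8 = 1.
Coefficient = 45 · 4 · 1 = 180.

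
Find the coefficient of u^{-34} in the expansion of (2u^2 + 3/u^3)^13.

13817466

General term: C(13,j)·(2u^2)^j·(3/u^3)^(13-j), with u-exponent 2j − 3(13−j) = 5j − 39.
Set 5j − 39 = -34: j = 1.
C(13,1) = 13; 2^1 = 2; 3^12 = 531441.
Coefficient = 13 · 2 · 531441 = 13817466.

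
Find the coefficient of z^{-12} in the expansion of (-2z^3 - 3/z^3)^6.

General term: C(6,j)·(-2z^3)^j·(-3/z^3)^(6-j), with z-exponent 3j − 3(6−j) = 6j − 18.
Set 6j − 18 = -12: j = 1.
C(6,1) = 6; (-2)^1 = -2; (-3)^5 = -243.
Coefficient = 6 · (-2) · (-243) = 2916.

2916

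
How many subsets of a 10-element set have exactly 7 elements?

120

Choose the 7 positions: C(10,7) = 120.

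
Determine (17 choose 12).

C(17,12) = C(17,5) by symmetry.
C(17,5) = (17·16·15·14·13) / 5! = 742560 / 120 = 6188.

6188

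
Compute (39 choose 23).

C(39,23) = C(39,16) by symmetry.
C(39,16) = (39·38·37·36·35·34·33·32·31·30·29·28·27·26·25·24) / 16! = 789024790105300869120000 / 20922789888000 = 37711260990.

37711260990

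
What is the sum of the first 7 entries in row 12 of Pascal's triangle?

1 + 12 + 66 + 220 + 495 + 792 + 924 = 2510.

2510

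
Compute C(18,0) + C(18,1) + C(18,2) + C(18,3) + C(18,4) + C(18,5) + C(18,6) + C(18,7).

1 + 18 + 153 + 816 + 3060 + 8568 + 18564 + 31824 = 63004.

63004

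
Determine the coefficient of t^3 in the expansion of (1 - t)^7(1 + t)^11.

-24

Coefficient of t^3 = Σ_{j} C(7,j)·(-1)^j·C(11,3-j)·1^(3-j) for j from 0 to 3.
= 165 + (-385) + 231 + (-35) = -24.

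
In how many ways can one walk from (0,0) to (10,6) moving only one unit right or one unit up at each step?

8008

Each path is a sequence of 16 steps with 10 rights: C(16,10) = 8008.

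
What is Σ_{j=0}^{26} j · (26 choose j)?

872415232

Differentiating (1+x)^26 and setting x=1: Σ j·C(26,j) = 26·2^25 = 872415232.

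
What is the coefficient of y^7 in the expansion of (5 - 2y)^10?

-1920000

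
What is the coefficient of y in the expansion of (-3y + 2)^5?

-240

The general term is C(5,j)·(-3y)^j·(2)^(5-j); the y^1 term has j = 1.
C(5,1) = 5.
Coefficient = C(5,1) · (-3)^1 · 2^4 = 5 · (-3) · 16 = -240.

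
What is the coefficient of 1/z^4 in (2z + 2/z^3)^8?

General term: C(8,j)·(2z)^j·(2/z^3)^(8-j), with z-exponent 1j − 3(8−j) = 4j − 24.
Set 4j − 24 = -4: j = 5.
C(8,5) = 56; 2^5 = 32; 2^3 = 8.
Coefficient = 56 · 32 · 8 = 14336.

14336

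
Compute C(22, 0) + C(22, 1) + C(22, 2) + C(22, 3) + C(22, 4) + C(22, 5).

1 + 22 + 231 + 1540 + 7315 + 26334 = 35443.

35443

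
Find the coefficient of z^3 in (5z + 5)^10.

1171875000

The general term is C(10,j)·(5z)^j·(5)^(10-j); the z^3 term has j = 3.
C(10,3) = 120.
Coefficient = C(10,3) · 5^3 · 5^7 = 120 · 125 · 78125 = 1171875000.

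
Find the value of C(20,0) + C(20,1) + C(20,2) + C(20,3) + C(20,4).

6196

1 + 20 + 190 + 1140 + 4845 = 6196.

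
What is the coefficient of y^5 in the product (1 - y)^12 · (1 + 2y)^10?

612

Coefficient of y^5 = Σ_{j} C(12,j)·(-1)^j·C(10,5-j)·2^(5-j) for j from 0 to 5.
= 8064 + (-40320) + 63360 + (-39600) + 9900 + (-792) = 612.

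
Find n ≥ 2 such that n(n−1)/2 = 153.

n(n−1)/2 = 153 ⇒ n(n−1) = 306. Since 18·17 = 306, n = 18.

18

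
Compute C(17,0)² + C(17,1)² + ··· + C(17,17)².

By Vandermonde's identity, Σ C(17,i)² = C(34,17) = 2333606220.

2333606220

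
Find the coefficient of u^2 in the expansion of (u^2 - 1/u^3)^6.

General term: C(6,j)·(u^2)^j·(-1/u^3)^(6-j), with u-exponent 2j − 3(6−j) = 5j − 18.
Set 5j − 18 = 2: j = 4.
C(6,4) = 15; 1^4 = 1; (-1)^2 = 1.
Coefficient = 15 · 1 · 1 = 15.

15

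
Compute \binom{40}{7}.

C(40,7) = (40·39·38·37·36·35·34) / 7! = 93963542400 / 5040 = 18643560.

18643560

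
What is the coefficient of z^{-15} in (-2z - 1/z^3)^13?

-109824

General term: C(13,j)·(-2z)^j·(-1/z^3)^(13-j), with z-exponent 1j − 3(13−j) = 4j − 39.
Set 4j − 39 = -15: j = 6.
C(13,6) = 1716; (-2)^6 = 64; (-1)^7 = -1.
Coefficient = 1716 · 64 · (-1) = -109824.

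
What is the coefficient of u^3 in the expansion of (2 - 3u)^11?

-1140480

The general term is C(11,j)·(2)^j·(-3u)^(11-j); the u^3 term has j = 8.
C(11,8) = 165.
Coefficient = C(11,8) · 2^8 · (-3)^3 = 165 · 256 · (-27) = -1140480.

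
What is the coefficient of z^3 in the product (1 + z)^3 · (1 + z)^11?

Coefficient of z^3 = Σ_{j} C(3,j)·C(11,3-j) for j from 0 to 3.
= 165 + 165 + 33 + 1 = 364.

364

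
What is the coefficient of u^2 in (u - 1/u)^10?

General term: C(10,j)·(u)^j·(-1/u)^(10-j), with u-exponent 1j − 1(10−j) = 2j − 10.
Set 2j − 10 = 2: j = 6.
C(10,6) = 210; 1^6 = 1; (-1)^4 = 1.
Coefficient = 210 · 1 · 1 = 210.

210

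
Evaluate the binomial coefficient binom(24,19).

42504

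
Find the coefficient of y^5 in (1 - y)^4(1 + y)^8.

Coefficient of y^5 = Σ_{j} C(4,j)·(-1)^j·C(8,5-j)·1^(5-j) for j from 0 to 4.
= 56 + (-280) + 336 + (-112) + 8 = 8.

8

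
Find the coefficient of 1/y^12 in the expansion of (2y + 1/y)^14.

28

General term: C(14,j)·(2y)^j·(1/y)^(14-j), with y-exponent 1j − 1(14−j) = 2j − 14.
Set 2j − 14 = -12: j = 1.
C(14,1) = 14; 2^1 = 2; 1^13 = 1.
Coefficient = 14 · 2 · 1 = 28.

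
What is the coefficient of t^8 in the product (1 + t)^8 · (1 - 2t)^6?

465

Coefficient of t^8 = Σ_{j} C(8,j)·1^j·C(6,8-j)·(-2)^(8-j) for j from 2 to 8.
= 1792 + (-10752) + 16800 + (-8960) + 1680 + (-96) + 1 = 465.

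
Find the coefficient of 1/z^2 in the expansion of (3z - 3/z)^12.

General term: C(12,j)·(3z)^j·(-3/z)^(12-j), with z-exponent 1j − 1(12−j) = 2j − 12.
Set 2j − 12 = -2: j = 5.
C(12,5) = 792; 3^5 = 243; (-3)^7 = -2187.
Coefficient = 792 · 243 · (-2187) = -420901272.

-420901272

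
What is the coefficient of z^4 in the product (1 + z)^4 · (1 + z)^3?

Coefficient of z^4 = Σ_{j} C(4,j)·C(3,4-j) for j from 1 to 4.
= 4 + 18 + 12 + 1 = 35.

35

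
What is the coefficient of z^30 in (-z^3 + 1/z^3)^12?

-12

General term: C(12,j)·(-z^3)^j·(1/z^3)^(12-j), with z-exponent 3j − 3(12−j) = 6j − 36.
Set 6j − 36 = 30: j = 11.
C(12,11) = 12; (-1)^11 = -1; 1^1 = 1.
Coefficient = 12 · (-1) · 1 = -12.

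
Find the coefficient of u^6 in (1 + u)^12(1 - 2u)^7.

-840

Coefficient of u^6 = Σ_{j} C(12,j)·1^j·C(7,6-j)·(-2)^(6-j) for j from 0 to 6.
= 448 + (-8064) + 36960 + (-61600) + 41580 + (-11088) + 924 = -840.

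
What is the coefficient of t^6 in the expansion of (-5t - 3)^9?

-35437500

The general term is C(9,j)·(-5t)^j·(-3)^(9-j); the t^6 term has j = 6.
C(9,6) = 84.
Coefficient = C(9,6) · (-5)^6 · (-3)^3 = 84 · 15625 · (-27) = -35437500.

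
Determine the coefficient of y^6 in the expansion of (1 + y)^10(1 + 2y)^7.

87346

Coefficient of y^6 = Σ_{j} C(10,j)·1^j·C(7,6-j)·2^(6-j) for j from 0 to 6.
= 448 + 6720 + 25200 + 33600 + 17640 + 3528 + 210 = 87346.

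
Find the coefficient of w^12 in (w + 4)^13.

The general term is C(13,j)·(w)^j·(4)^(13-j); the w^12 term has j = 12.
C(13,12) = 13.
Coefficient = C(13,12) · 4^1 = 13 · 4 = 52.

52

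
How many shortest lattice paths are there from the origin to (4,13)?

2380

Each path is a sequence of 17 steps with 4 rights: C(17,4) = 2380.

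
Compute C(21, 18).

C(21,18) = C(21,3) by symmetry.
C(21,3) = (21·20·19) / 3! = 7980 / 6 = 1330.

1330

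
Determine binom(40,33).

18643560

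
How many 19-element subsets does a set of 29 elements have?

20030010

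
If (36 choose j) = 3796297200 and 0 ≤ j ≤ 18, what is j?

14

C(36,j) increases on 0 ≤ j ≤ 18. C(36,13) = 2310789600 and C(36,14) = 3796297200, so j = 14.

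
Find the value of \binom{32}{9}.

28048800

C(32,9) = (32·31·30·29·28·27·26·25·24) / 9! = 10178348544000 / 362880 = 28048800.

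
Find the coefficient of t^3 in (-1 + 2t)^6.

The general term is C(6,j)·(-1)^j·(2t)^(6-j); the t^3 term has j = 3.
C(6,3) = 20.
Coefficient = C(6,3) · (-1)^3 · 2^3 = 20 · (-1) · 8 = -160.

-160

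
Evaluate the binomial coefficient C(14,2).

C(14,2) = (14·13) / 2! = 182 / 2 = 91.

91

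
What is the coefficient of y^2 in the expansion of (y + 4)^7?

21504

The general term is C(7,j)·(y)^j·(4)^(7-j); the y^2 term has j = 2.
C(7,2) = 21.
Coefficient = C(7,2) · 4^5 = 21 · 1024 = 21504.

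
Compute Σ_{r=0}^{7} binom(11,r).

1816

1 + 11 + 55 + 165 + 330 + 462 + 462 + 330 = 1816.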